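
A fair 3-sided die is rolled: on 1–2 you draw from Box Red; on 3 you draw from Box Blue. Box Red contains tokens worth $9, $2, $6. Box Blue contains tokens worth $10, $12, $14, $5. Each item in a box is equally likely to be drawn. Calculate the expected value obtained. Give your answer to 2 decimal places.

E[X | Box Red] = (9 + 2 + 6)/3 = 17/3
E[X | Box Blue] = (10 + 12 + 14 + 5)/4 = 41/4
E[X] = (2/3)·17/3 + (1/3)·41/4 = 259/36 ≈ 7.19

$7.19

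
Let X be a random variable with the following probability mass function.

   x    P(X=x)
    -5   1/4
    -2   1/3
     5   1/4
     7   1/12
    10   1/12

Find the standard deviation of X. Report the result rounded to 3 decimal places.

E[X] = 3/4, E[X²] = 105/4
Var(X) = E[X²] − (E[X])² = 105/4 − 9/16 = 411/16
SD(X) = √(411/16) ≈ 5.068

5.068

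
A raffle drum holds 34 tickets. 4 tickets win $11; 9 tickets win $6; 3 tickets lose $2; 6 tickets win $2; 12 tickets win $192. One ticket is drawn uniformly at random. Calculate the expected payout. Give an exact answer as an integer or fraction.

1204/17 dollars

E[payout] = (4/34)·11 + (9/34)·6 + (3/34)·(-2) + (6/34)·2 + (12/34)·192 = 1204/17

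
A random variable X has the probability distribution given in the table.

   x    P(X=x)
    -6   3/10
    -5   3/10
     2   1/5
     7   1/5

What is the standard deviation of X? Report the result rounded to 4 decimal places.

5.1624

E[X] = -3/2, E[X²] = 289/10
Var(X) = E[X²] − (E[X])² = 289/10 − 9/4 = 533/20
SD(X) = √(533/20) ≈ 5.1624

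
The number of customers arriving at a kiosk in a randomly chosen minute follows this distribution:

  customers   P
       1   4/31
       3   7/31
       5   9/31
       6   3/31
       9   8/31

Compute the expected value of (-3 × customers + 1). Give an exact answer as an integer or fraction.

E[-3x+1] = (4/31)·(-2) + (7/31)·(-8) + (9/31)·(-14) + (3/31)·(-17) + (8/31)·(-26)
     = -449/31

-449/31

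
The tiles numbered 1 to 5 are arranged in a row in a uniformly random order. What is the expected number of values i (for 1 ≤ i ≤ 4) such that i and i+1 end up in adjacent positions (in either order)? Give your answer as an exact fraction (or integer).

For each i ∈ {1,…,4}, let Xᵢ = 1 if i and i+1 are adjacent. P(Xᵢ=1) = 2·(5−1)!/5! = 2/5.
By linearity, E[ΣXᵢ] = (4)·(2/5) = 8/5.

8/5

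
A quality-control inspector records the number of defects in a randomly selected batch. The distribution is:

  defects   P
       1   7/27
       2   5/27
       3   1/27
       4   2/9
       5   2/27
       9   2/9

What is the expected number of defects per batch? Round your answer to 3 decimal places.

E[X] = (7/27)·1 + (5/27)·2 + (1/27)·3 + (2/9)·4 + (2/27)·5 + (2/9)·9
     = 4 ≈ 4.000

4.000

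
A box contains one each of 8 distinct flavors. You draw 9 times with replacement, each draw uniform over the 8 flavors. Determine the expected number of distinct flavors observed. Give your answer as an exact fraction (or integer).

93864121/16777216

Let Xⱼ=1 if type j appears at least once. P(Xⱼ=1) = 1 − ((8−1)/8)^9 = 93864121/134217728.
E[#distinct] = 8·93864121/134217728 = 93864121/16777216.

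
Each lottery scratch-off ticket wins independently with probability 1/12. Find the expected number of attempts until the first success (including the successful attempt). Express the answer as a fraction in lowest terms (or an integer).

For a geometric distribution, E[trials] = 1/p = 1/(1/12) = 12.

12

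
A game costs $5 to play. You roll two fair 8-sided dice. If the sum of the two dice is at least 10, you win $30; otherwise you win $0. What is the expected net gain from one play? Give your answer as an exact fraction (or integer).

65/8 dollars

E[payout] = (9/16)·0 + (7/16)·30 = 105/8
Expected profit = 105/8 − 5 = 65/8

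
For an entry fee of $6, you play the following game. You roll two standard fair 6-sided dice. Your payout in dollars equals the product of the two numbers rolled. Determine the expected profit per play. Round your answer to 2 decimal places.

Distribution of the product of the two numbers rolled: 1 w.p. 1/36, 2 w.p. 1/18, 3 w.p. 1/18, 4 w.p. 1/12, 5 w.p. 1/18, 6 w.p. 1/9, …
E[payout] = (1/36)·1 + (1/18)·2 + (1/18)·3 + (1/12)·4 + (1/18)·5 + (1/9)·6 + (1/18)·8 + (1/36)·9 + (1/18)·10 + (1/9)·12 + (1/18)·15 + (1/36)·16 + (1/18)·18 + (1/18)·20 + (1/18)·24 + (1/36)·25 + (1/18)·30 + (1/36)·36 = 49/4
Expected profit = 49/4 − 6 = 25/4 ≈ $6.25

$6.25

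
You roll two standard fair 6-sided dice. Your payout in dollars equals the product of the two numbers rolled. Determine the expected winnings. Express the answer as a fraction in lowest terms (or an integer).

49/4 dollars

Distribution of the product of the two numbers rolled: 1 w.p. 1/36, 2 w.p. 1/18, 3 w.p. 1/18, 4 w.p. 1/12, 5 w.p. 1/18, 6 w.p. 1/9, …
E[payout] = (1/36)·1 + (1/18)·2 + (1/18)·3 + (1/12)·4 + (1/18)·5 + (1/9)·6 + (1/18)·8 + (1/36)·9 + (1/18)·10 + (1/9)·12 + (1/18)·15 + (1/36)·16 + (1/18)·18 + (1/18)·20 + (1/18)·24 + (1/36)·25 + (1/18)·30 + (1/36)·36 = 49/4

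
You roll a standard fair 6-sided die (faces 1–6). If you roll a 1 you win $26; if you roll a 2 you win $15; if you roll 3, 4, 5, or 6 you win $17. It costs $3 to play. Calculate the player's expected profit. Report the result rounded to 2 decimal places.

$15.17

E[payout] = (1/6)·15 + (2/3)·17 + (1/6)·26 = 109/6
Expected profit = 109/6 − 3 = 91/6 ≈ $15.17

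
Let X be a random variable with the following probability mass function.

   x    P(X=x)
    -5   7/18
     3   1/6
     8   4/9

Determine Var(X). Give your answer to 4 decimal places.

E[X] = (7/18)·(-5) + (1/6)·3 + (4/9)·8 = 19/9
E[X²] = (7/18)·25 + (1/6)·9 + (4/9)·64 = 119/3
Var(X) = 119/3 − (19/9)² = 2852/81 ≈ 35.2099

35.2099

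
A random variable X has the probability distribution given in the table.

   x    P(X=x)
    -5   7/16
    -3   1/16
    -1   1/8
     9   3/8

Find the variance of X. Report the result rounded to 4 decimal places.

41.2344

E[X] = (7/16)·(-5) + (1/16)·(-3) + (1/8)·(-1) + (3/8)·9 = 7/8
E[X²] = (7/16)·25 + (1/16)·9 + (1/8)·1 + (3/8)·81 = 42
Var(X) = 42 − (7/8)² = 2639/64 ≈ 41.2344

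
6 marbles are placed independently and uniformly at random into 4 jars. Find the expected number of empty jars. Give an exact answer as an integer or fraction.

729/1024

Let Xⱼ=1 if jar j is empty. P(Xⱼ=1) = ((4-1)/4)^6 = 729/4096.
By linearity, E[#empty] = 4·729/4096 = 729/1024.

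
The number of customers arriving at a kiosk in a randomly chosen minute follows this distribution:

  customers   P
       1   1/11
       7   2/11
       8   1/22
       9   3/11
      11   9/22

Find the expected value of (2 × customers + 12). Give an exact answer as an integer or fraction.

323/11

E[2x+12] = (1/11)·14 + (2/11)·26 + (1/22)·28 + (3/11)·30 + (9/22)·34
     = 323/11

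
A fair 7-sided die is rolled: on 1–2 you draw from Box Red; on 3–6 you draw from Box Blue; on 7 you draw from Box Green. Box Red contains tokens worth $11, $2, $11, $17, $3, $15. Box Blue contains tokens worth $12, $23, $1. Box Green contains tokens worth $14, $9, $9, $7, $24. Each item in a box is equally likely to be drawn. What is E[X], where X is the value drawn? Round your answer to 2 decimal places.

E[X | Box Red] = (11 + 2 + 11 + 17 + 3 + 15)/6 = 59/6
E[X | Box Blue] = (12 + 23 + 1)/3 = 12
E[X | Box Green] = (14 + 9 + 9 + 7 + 24)/5 = 63/5
E[X] = (2/7)·59/6 + (4/7)·12 + (1/7)·63/5 = 172/15 ≈ 11.47

$11.47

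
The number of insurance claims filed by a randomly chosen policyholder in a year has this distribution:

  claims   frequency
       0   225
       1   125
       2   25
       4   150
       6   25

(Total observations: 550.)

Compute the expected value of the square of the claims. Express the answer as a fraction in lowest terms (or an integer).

Total = 550, so P(claims=0) = 225/550, etc.
E[X²] = (9/22)·0 + (5/22)·1 + (1/22)·4 + (3/11)·16 + (1/22)·36
     = 141/22

141/22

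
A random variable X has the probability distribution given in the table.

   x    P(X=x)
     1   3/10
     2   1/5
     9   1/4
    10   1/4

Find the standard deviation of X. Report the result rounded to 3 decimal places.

4.080

E[X] = 109/20, E[X²] = 927/20
Var(X) = E[X²] − (E[X])² = 927/20 − 11881/400 = 6659/400
SD(X) = √(6659/400) ≈ 4.080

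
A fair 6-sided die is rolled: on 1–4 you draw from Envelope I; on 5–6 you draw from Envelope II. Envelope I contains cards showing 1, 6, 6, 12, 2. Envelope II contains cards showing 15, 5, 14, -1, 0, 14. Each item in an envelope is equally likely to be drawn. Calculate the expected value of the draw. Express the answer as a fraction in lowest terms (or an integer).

E[X | Envelope I] = (1 + 6 + 6 + 12 + 2)/5 = 27/5
E[X | Envelope II] = (15 + 5 + 14 − 1 + 0 + 14)/6 = 47/6
E[X] = (2/3)·27/5 + (1/3)·47/6 = 559/90

559/90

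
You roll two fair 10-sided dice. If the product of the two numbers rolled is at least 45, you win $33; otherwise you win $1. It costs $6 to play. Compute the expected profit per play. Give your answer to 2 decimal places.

E[payout] = (37/50)·1 + (13/50)·33 = 233/25
Expected profit = 233/25 − 6 = 83/25 ≈ $3.32

$3.32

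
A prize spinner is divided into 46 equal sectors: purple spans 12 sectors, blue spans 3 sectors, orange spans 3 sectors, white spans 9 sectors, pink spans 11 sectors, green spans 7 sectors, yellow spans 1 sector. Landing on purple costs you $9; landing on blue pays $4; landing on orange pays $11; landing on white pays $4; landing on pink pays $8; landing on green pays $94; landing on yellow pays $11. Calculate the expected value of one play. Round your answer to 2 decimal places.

E[payout] = (12/46)·(-9) + (3/46)·4 + (3/46)·11 + (9/46)·4 + (11/46)·8 + (7/46)·94 + (1/46)·11 = 365/23
≈ $15.87

$15.87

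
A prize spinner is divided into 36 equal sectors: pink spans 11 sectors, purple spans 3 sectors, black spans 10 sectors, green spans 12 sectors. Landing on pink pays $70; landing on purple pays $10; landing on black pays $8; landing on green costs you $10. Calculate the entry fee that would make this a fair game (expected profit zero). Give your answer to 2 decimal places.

$21.11

E[payout] = (11/36)·70 + (3/36)·10 + (10/36)·8 + (12/36)·(-10) = 190/9
Fair fee = E[payout] = 190/9 ≈ $21.11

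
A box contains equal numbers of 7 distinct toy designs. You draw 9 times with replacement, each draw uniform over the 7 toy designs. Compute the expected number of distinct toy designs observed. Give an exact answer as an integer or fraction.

Let Xⱼ=1 if type j appears at least once. P(Xⱼ=1) = 1 − ((7−1)/7)^9 = 30275911/40353607.
E[#distinct] = 7·30275911/40353607 = 30275911/5764801.

30275911/5764801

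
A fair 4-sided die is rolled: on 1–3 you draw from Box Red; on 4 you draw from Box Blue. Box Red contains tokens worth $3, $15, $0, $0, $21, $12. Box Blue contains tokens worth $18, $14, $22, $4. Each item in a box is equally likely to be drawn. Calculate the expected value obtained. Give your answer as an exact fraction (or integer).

$10

E[X | Box Red] = (3 + 15 + 0 + 0 + 21 + 12)/6 = 17/2
E[X | Box Blue] = (18 + 14 + 22 + 4)/4 = 29/2
E[X] = (3/4)·17/2 + (1/4)·29/2 = 10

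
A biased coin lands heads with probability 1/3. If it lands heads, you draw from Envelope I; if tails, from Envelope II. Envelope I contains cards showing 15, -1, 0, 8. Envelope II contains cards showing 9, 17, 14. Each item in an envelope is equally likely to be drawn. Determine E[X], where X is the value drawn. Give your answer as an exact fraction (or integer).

193/18

E[X | Envelope I] = (15 − 1 + 0 + 8)/4 = 11/2
E[X | Envelope II] = (9 + 17 + 14)/3 = 40/3
E[X] = (1/3)·11/2 + (2/3)·40/3 = 193/18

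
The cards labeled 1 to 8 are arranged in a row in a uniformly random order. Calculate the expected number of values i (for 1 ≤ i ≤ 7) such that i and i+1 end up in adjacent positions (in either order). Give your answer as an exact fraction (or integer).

For each i ∈ {1,…,7}, let Xᵢ = 1 if i and i+1 are adjacent. P(Xᵢ=1) = 2·(8−1)!/8! = 2/8.
By linearity, E[ΣXᵢ] = (7)·(2/8) = 7/4.

7/4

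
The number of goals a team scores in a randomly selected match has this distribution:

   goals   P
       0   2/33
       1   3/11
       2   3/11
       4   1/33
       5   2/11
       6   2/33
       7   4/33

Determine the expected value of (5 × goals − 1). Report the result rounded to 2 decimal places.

E[5x-1] = (2/33)·(-1) + (3/11)·4 + (3/11)·9 + (1/33)·19 + (2/11)·24 + (2/33)·29 + (4/33)·34
     = 472/33 ≈ 14.30

14.30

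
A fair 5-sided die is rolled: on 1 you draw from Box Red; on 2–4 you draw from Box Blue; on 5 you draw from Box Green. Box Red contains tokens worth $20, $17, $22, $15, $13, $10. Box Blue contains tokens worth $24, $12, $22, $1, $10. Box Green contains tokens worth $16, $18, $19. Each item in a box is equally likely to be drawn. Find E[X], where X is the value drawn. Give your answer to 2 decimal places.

$15.05

E[X | Box Red] = (20 + 17 + 22 + 15 + 13 + 10)/6 = 97/6
E[X | Box Blue] = (24 + 12 + 22 + 1 + 10)/5 = 69/5
E[X | Box Green] = (16 + 18 + 19)/3 = 53/3
E[X] = (1/5)·97/6 + (3/5)·69/5 + (1/5)·53/3 = 2257/150 ≈ 15.05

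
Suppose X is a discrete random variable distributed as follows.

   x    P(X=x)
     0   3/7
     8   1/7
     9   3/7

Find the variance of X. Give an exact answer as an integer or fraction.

132/7

E[X] = (3/7)·0 + (1/7)·8 + (3/7)·9 = 5
E[X²] = (3/7)·0 + (1/7)·64 + (3/7)·81 = 307/7
Var(X) = 307/7 − (5)² = 132/7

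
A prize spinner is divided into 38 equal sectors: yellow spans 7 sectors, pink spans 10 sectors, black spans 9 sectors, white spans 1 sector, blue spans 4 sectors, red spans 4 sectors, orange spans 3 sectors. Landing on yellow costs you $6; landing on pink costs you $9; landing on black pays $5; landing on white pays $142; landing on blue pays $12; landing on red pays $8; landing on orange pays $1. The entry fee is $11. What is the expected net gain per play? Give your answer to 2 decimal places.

E[payout] = (7/38)·(-6) + (10/38)·(-9) + (9/38)·5 + (1/38)·142 + (4/38)·12 + (4/38)·8 + (3/38)·1 = 69/19
Expected profit = 69/19 − 11 = -140/19 ≈ -$7.37

-$7.37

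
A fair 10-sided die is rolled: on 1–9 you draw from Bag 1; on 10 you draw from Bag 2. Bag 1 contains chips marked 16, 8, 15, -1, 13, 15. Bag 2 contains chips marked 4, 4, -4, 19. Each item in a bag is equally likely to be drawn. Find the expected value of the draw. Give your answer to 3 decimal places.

10.475

E[X | Bag 1] = (16 + 8 + 15 − 1 + 13 + 15)/6 = 11
E[X | Bag 2] = (4 + 4 − 4 + 19)/4 = 23/4
E[X] = (9/10)·11 + (1/10)·23/4 = 419/40 ≈ 10.475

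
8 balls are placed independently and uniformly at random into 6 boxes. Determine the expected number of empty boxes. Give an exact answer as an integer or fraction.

Let Xⱼ=1 if box j is empty. P(Xⱼ=1) = ((6-1)/6)^8 = 390625/1679616.
By linearity, E[#empty] = 6·390625/1679616 = 390625/279936.

390625/279936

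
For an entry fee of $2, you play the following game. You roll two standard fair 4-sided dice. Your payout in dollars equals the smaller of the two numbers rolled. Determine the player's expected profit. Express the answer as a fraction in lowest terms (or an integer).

-1/8 dollars

Distribution of the smaller of the two numbers rolled: 1 w.p. 7/16, 2 w.p. 5/16, 3 w.p. 3/16, 4 w.p. 1/16
E[payout] = (7/16)·1 + (5/16)·2 + (3/16)·3 + (1/16)·4 = 15/8
Expected profit = 15/8 − 2 = -1/8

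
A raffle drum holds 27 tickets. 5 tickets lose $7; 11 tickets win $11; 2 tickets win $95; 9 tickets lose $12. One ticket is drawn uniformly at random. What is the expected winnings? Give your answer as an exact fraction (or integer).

E[payout] = (5/27)·(-7) + (11/27)·11 + (2/27)·95 + (9/27)·(-12) = 56/9

56/9 dollars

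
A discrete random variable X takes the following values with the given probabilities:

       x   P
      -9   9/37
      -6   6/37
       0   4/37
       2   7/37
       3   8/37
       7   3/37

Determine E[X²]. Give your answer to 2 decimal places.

E[X²] = (9/37)·81 + (6/37)·36 + (4/37)·0 + (7/37)·4 + (8/37)·9 + (3/37)·49
     = 1192/37 ≈ 32.22

32.22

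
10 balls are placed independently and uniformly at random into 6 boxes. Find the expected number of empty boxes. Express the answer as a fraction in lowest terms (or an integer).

Let Xⱼ=1 if box j is empty. P(Xⱼ=1) = ((6-1)/6)^10 = 9765625/60466176.
By linearity, E[#empty] = 6·9765625/60466176 = 9765625/10077696.

9765625/10077696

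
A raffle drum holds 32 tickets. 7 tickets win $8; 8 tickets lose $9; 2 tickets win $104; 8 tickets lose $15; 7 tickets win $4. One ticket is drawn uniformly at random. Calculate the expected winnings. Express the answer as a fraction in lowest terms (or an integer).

25/8 dollars

E[payout] = (7/32)·8 + (8/32)·(-9) + (2/32)·104 + (8/32)·(-15) + (7/32)·4 = 25/8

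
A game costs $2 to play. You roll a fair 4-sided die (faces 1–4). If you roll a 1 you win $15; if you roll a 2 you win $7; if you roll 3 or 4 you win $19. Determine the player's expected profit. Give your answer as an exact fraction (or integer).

E[payout] = (1/4)·7 + (1/4)·15 + (1/2)·19 = 15
Expected profit = 15 − 2 = 13

$13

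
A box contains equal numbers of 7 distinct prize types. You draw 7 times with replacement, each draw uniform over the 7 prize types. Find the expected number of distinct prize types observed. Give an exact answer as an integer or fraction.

Let Xⱼ=1 if type j appears at least once. P(Xⱼ=1) = 1 − ((7−1)/7)^7 = 543607/823543.
E[#distinct] = 7·543607/823543 = 543607/117649.

543607/117649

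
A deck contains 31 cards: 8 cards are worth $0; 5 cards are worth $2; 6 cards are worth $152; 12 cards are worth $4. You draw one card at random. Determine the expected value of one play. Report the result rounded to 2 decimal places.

E[payout] = (8/31)·0 + (5/31)·2 + (6/31)·152 + (12/31)·4 = 970/31
≈ $31.29

$31.29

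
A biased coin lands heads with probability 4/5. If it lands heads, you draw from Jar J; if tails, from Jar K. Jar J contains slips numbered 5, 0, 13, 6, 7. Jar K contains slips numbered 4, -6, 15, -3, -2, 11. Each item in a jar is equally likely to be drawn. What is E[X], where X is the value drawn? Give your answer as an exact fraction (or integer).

E[X | Jar J] = (5 + 0 + 13 + 6 + 7)/5 = 31/5
E[X | Jar K] = (4 − 6 + 15 − 3 − 2 + 11)/6 = 19/6
E[X] = (4/5)·31/5 + (1/5)·19/6 = 839/150

839/150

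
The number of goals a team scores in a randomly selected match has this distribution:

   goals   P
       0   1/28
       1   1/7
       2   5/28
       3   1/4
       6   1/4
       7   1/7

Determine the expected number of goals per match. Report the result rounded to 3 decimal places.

E[X] = (1/28)·0 + (1/7)·1 + (5/28)·2 + (1/4)·3 + (1/4)·6 + (1/7)·7
     = 15/4 ≈ 3.750

3.750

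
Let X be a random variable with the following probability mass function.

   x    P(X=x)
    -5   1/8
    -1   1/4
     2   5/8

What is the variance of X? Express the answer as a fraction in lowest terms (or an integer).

E[X] = (1/8)·(-5) + (1/4)·(-1) + (5/8)·2 = 3/8
E[X²] = (1/8)·25 + (1/4)·1 + (5/8)·4 = 47/8
Var(X) = 47/8 − (3/8)² = 367/64

367/64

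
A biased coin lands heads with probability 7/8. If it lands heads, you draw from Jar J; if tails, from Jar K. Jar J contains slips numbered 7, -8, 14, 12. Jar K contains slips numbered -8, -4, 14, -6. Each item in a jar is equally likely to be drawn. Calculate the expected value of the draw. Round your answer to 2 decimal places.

5.34

E[X | Jar J] = (7 − 8 + 14 + 12)/4 = 25/4
E[X | Jar K] = (-8 − 4 + 14 − 6)/4 = -1
E[X] = (7/8)·25/4 + (1/8)·(-1) = 171/32 ≈ 5.34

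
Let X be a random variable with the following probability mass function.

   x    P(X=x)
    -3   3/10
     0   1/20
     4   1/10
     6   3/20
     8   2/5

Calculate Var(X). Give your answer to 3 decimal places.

22.340

E[X] = (3/10)·(-3) + (1/20)·0 + (1/10)·4 + (3/20)·6 + (2/5)·8 = 18/5
E[X²] = (3/10)·9 + (1/20)·0 + (1/10)·16 + (3/20)·36 + (2/5)·64 = 353/10
Var(X) = 353/10 − (18/5)² = 1117/50 ≈ 22.340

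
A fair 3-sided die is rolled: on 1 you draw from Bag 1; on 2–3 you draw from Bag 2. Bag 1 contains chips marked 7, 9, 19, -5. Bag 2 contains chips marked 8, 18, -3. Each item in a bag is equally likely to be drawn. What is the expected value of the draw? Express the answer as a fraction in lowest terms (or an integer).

137/18

E[X | Bag 1] = (7 + 9 + 19 − 5)/4 = 15/2
E[X | Bag 2] = (8 + 18 − 3)/3 = 23/3
E[X] = (1/3)·15/2 + (2/3)·23/3 = 137/18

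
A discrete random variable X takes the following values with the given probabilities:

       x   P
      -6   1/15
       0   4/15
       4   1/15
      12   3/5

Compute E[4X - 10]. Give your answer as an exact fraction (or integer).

274/15

E[4x-10] = (1/15)·(-34) + (4/15)·(-10) + (1/15)·6 + (3/5)·38
     = 274/15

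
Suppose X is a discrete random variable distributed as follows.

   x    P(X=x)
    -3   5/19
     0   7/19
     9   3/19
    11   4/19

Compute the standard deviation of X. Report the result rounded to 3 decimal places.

5.652

E[X] = 56/19, E[X²] = 772/19
Var(X) = E[X²] − (E[X])² = 772/19 − 3136/361 = 11532/361
SD(X) = √(11532/361) ≈ 5.652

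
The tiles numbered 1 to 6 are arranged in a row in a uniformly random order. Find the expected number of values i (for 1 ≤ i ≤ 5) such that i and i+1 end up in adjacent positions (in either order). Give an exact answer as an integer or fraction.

5/3

For each i ∈ {1,…,5}, let Xᵢ = 1 if i and i+1 are adjacent. P(Xᵢ=1) = 2·(6−1)!/6! = 2/6.
By linearity, E[ΣXᵢ] = (5)·(2/6) = 5/3.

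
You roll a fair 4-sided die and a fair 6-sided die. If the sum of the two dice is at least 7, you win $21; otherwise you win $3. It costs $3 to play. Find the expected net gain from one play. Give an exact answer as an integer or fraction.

15/2 dollars

E[payout] = (7/12)·3 + (5/12)·21 = 21/2
Expected profit = 21/2 − 3 = 15/2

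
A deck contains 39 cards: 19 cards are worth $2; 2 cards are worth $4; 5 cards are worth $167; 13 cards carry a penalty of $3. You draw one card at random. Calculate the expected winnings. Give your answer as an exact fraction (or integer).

E[payout] = (19/39)·2 + (2/39)·4 + (5/39)·167 + (13/39)·(-3) = 842/39

842/39 dollars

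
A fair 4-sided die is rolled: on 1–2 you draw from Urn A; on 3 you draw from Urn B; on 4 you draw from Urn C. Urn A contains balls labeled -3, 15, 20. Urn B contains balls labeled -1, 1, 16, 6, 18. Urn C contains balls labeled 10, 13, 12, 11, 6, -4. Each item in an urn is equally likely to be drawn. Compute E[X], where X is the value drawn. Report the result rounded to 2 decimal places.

9.33

E[X | Urn A] = (-3 + 15 + 20)/3 = 32/3
E[X | Urn B] = (-1 + 1 + 16 + 6 + 18)/5 = 8
E[X | Urn C] = (10 + 13 + 12 + 11 + 6 − 4)/6 = 8
E[X] = (1/2)·32/3 + (1/4)·8 + (1/4)·8 = 28/3 ≈ 9.33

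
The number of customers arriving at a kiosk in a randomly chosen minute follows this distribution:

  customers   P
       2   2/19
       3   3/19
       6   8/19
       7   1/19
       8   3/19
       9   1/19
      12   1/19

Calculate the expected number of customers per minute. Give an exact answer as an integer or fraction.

E[X] = (2/19)·2 + (3/19)·3 + (8/19)·6 + (1/19)·7 + (3/19)·8 + (1/19)·9 + (1/19)·12
     = 113/19

113/19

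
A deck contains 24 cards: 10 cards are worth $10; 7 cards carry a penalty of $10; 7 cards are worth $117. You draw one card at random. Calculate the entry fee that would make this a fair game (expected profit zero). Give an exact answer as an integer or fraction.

E[payout] = (10/24)·10 + (7/24)·(-10) + (7/24)·117 = 283/8
Fair fee = E[payout] = 283/8

283/8 dollars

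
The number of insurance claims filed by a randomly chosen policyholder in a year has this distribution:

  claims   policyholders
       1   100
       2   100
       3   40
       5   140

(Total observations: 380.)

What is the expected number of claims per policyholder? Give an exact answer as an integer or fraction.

56/19

Total = 380, so P(claims=1) = 100/380, etc.
E[X] = (5/19)·1 + (5/19)·2 + (2/19)·3 + (7/19)·5
     = 56/19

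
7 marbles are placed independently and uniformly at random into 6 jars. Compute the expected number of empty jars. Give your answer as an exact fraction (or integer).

78125/46656

Let Xⱼ=1 if jar j is empty. P(Xⱼ=1) = ((6-1)/6)^7 = 78125/279936.
By linearity, E[#empty] = 6·78125/279936 = 78125/46656.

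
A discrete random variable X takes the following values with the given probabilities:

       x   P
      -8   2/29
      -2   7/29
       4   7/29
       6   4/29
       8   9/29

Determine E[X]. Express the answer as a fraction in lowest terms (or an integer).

E[X] = (2/29)·(-8) + (7/29)·(-2) + (7/29)·4 + (4/29)·6 + (9/29)·8
     = 94/29

94/29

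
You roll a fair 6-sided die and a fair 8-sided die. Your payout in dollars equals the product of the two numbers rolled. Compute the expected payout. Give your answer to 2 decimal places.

$15.75

Distribution of the product of the two numbers rolled: 1 w.p. 1/48, 2 w.p. 1/24, 3 w.p. 1/24, 4 w.p. 1/16, 5 w.p. 1/24, 6 w.p. 1/12, …
E[payout] = (1/48)·1 + (1/24)·2 + (1/24)·3 + (1/16)·4 + (1/24)·5 + (1/12)·6 + (1/48)·7 + (1/16)·8 + (1/48)·9 + (1/24)·10 + (1/12)·12 + (1/48)·14 + (1/24)·15 + (1/24)·16 + (1/24)·18 + (1/24)·20 + (1/48)·21 + (1/16)·24 + (1/48)·25 + (1/48)·28 + (1/24)·30 + (1/48)·32 + (1/48)·35 + (1/48)·36 + (1/48)·40 + (1/48)·42 + (1/48)·48 = 63/4
≈ $15.75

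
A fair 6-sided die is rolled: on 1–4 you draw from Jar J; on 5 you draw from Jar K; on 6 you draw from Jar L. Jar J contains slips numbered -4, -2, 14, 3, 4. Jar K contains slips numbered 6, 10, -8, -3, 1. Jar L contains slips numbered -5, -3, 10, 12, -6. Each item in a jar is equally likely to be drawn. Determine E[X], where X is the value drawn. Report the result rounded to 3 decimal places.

E[X | Jar J] = (-4 − 2 + 14 + 3 + 4)/5 = 3
E[X | Jar K] = (6 + 10 − 8 − 3 + 1)/5 = 6/5
E[X | Jar L] = (-5 − 3 + 10 + 12 − 6)/5 = 8/5
E[X] = (2/3)·3 + (1/6)·6/5 + (1/6)·8/5 = 37/15 ≈ 2.467

2.467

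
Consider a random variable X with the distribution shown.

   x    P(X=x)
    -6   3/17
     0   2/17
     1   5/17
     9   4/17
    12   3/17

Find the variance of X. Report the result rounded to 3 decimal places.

E[X] = (3/17)·(-6) + (2/17)·0 + (5/17)·1 + (4/17)·9 + (3/17)·12 = 59/17
E[X²] = (3/17)·36 + (2/17)·0 + (5/17)·1 + (4/17)·81 + (3/17)·144 = 869/17
Var(X) = 869/17 − (59/17)² = 11292/289 ≈ 39.073

39.073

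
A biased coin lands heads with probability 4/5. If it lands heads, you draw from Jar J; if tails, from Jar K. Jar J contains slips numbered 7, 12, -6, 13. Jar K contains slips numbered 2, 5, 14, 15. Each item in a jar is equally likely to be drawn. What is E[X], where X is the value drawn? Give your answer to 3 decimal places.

E[X | Jar J] = (7 + 12 − 6 + 13)/4 = 13/2
E[X | Jar K] = (2 + 5 + 14 + 15)/4 = 9
E[X] = (4/5)·13/2 + (1/5)·9 = 7 ≈ 7.000

7.000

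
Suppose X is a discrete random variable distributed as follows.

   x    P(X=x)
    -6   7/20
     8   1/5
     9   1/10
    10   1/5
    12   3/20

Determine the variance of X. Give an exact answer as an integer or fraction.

E[X] = (7/20)·(-6) + (1/5)·8 + (1/10)·9 + (1/5)·10 + (3/20)·12 = 21/5
E[X²] = (7/20)·36 + (1/5)·64 + (1/10)·81 + (1/5)·100 + (3/20)·144 = 751/10
Var(X) = 751/10 − (21/5)² = 2873/50

2873/50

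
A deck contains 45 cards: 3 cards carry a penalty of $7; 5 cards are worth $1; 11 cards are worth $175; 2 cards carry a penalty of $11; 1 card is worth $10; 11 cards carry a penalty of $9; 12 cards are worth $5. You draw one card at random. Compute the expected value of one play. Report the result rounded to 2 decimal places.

$41.29

E[payout] = (3/45)·(-7) + (5/45)·1 + (11/45)·175 + (2/45)·(-11) + (1/45)·10 + (11/45)·(-9) + (12/45)·5 = 1858/45
≈ $41.29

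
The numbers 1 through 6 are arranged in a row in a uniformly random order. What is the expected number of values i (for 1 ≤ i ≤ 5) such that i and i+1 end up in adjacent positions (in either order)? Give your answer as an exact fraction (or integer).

5/3

For each i ∈ {1,…,5}, let Xᵢ = 1 if i and i+1 are adjacent. P(Xᵢ=1) = 2·(6−1)!/6! = 2/6.
By linearity, E[ΣXᵢ] = (5)·(2/6) = 5/3.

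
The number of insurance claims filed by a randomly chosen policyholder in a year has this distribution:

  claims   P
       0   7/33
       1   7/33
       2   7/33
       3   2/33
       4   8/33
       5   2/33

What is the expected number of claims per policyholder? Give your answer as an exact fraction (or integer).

23/11

E[X] = (7/33)·0 + (7/33)·1 + (7/33)·2 + (2/33)·3 + (8/33)·4 + (2/33)·5
     = 23/11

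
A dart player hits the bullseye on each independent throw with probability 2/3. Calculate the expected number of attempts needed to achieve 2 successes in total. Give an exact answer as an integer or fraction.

3

By linearity (sum of 2 independent geometric waits), E[trials] = 2/p = 2/(2/3) = 3.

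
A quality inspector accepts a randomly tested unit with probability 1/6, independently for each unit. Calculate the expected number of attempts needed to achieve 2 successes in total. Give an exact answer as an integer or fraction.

12

By linearity (sum of 2 independent geometric waits), E[trials] = 2/p = 2/(1/6) = 12.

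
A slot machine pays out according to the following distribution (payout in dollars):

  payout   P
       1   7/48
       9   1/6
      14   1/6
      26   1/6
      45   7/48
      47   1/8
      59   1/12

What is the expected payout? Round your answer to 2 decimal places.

E[X] = (7/48)·1 + (1/6)·9 + (1/6)·14 + (1/6)·26 + (7/48)·45 + (1/8)·47 + (1/12)·59
     = 77/3 ≈ 25.67

$25.67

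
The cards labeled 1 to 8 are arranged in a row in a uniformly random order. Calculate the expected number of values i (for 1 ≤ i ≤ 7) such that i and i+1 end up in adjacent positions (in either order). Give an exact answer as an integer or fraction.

For each i ∈ {1,…,7}, let Xᵢ = 1 if i and i+1 are adjacent. P(Xᵢ=1) = 2·(8−1)!/8! = 2/8.
By linearity, E[ΣXᵢ] = (7)·(2/8) = 7/4.

7/4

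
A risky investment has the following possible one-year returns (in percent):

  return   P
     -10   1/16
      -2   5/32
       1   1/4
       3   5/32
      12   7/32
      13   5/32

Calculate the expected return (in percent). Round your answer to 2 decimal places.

E[X] = (1/16)·(-10) + (5/32)·(-2) + (1/4)·1 + (5/32)·3 + (7/32)·12 + (5/32)·13
     = 71/16 ≈ 4.44

4.44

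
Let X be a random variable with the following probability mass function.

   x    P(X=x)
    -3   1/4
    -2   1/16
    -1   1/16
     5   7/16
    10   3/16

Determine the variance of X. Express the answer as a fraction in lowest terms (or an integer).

1439/64

E[X] = (1/4)·(-3) + (1/16)·(-2) + (1/16)·(-1) + (7/16)·5 + (3/16)·10 = 25/8
E[X²] = (1/4)·9 + (1/16)·4 + (1/16)·1 + (7/16)·25 + (3/16)·100 = 129/4
Var(X) = 129/4 − (25/8)² = 1439/64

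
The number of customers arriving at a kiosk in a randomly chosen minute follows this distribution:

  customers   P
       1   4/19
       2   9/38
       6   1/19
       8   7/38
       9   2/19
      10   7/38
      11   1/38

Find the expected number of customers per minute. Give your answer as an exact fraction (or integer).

211/38

E[X] = (4/19)·1 + (9/38)·2 + (1/19)·6 + (7/38)·8 + (2/19)·9 + (7/38)·10 + (1/38)·11
     = 211/38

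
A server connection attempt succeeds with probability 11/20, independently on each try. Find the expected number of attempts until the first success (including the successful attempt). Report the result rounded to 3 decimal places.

For a geometric distribution, E[trials] = 1/p = 1/(11/20) = 20/11.
≈ 1.818

1.818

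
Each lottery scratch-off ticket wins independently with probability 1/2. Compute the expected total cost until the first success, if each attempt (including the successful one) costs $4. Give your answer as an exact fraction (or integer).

$8

E[#attempts] = 1/p = 2; E[cost] = 4·2 = 8.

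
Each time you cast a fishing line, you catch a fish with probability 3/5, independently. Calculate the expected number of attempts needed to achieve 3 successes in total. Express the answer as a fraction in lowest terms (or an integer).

5

By linearity (sum of 3 independent geometric waits), E[trials] = 3/p = 3/(3/5) = 5.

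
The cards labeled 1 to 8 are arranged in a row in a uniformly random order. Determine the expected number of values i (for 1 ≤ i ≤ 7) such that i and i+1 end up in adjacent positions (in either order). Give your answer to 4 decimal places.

1.7500

For each i ∈ {1,…,7}, let Xᵢ = 1 if i and i+1 are adjacent. P(Xᵢ=1) = 2·(8−1)!/8! = 2/8.
By linearity, E[ΣXᵢ] = (7)·(2/8) = 7/4.
≈ 1.7500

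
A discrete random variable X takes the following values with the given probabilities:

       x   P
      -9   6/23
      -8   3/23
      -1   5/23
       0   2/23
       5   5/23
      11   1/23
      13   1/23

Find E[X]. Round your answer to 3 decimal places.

-1.478

E[X] = (6/23)·(-9) + (3/23)·(-8) + (5/23)·(-1) + (2/23)·0 + (5/23)·5 + (1/23)·11 + (1/23)·13
     = -34/23 ≈ -1.478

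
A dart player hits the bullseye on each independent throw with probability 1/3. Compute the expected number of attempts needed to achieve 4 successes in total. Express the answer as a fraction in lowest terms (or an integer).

12

By linearity (sum of 4 independent geometric waits), E[trials] = 4/p = 4/(1/3) = 12.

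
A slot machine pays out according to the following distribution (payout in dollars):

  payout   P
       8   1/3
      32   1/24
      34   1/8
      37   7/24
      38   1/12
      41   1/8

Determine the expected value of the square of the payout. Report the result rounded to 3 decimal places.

938.250

E[X²] = (1/3)·64 + (1/24)·1024 + (1/8)·1156 + (7/24)·1369 + (1/12)·1444 + (1/8)·1681
     = 3753/4 ≈ 938.250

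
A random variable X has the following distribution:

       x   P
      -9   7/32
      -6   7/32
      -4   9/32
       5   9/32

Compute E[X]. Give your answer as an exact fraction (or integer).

-3

E[X] = (7/32)·(-9) + (7/32)·(-6) + (9/32)·(-4) + (9/32)·5
     = -3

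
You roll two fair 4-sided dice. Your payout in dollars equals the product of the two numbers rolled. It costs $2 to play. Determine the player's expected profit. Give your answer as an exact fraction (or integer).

Distribution of the product of the two numbers rolled: 1 w.p. 1/16, 2 w.p. 1/8, 3 w.p. 1/8, 4 w.p. 3/16, 6 w.p. 1/8, 8 w.p. 1/8, …
E[payout] = (1/16)·1 + (1/8)·2 + (1/8)·3 + (3/16)·4 + (1/8)·6 + (1/8)·8 + (1/16)·9 + (1/8)·12 + (1/16)·16 = 25/4
Expected profit = 25/4 − 2 = 17/4

17/4 dollars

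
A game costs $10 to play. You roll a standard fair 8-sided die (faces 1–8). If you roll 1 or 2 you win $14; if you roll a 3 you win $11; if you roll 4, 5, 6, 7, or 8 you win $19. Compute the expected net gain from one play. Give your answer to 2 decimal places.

E[payout] = (1/8)·11 + (1/4)·14 + (5/8)·19 = 67/4
Expected profit = 67/4 − 10 = 27/4 ≈ $6.75

$6.75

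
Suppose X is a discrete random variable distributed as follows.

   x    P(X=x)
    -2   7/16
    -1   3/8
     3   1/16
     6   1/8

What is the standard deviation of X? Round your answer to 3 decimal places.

E[X] = -5/16, E[X²] = 115/16
Var(X) = E[X²] − (E[X])² = 115/16 − 25/256 = 1815/256
SD(X) = √(1815/256) ≈ 2.663

2.663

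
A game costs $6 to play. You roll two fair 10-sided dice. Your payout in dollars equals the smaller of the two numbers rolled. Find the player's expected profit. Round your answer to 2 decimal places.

-$2.15

Distribution of the smaller of the two numbers rolled: 1 w.p. 19/100, 2 w.p. 17/100, 3 w.p. 3/20, 4 w.p. 13/100, 5 w.p. 11/100, 6 w.p. 9/100, …
E[payout] = (19/100)·1 + (17/100)·2 + (3/20)·3 + (13/100)·4 + (11/100)·5 + (9/100)·6 + (7/100)·7 + (1/20)·8 + (3/100)·9 + (1/100)·10 = 77/20
Expected profit = 77/20 − 6 = -43/20 ≈ -$2.15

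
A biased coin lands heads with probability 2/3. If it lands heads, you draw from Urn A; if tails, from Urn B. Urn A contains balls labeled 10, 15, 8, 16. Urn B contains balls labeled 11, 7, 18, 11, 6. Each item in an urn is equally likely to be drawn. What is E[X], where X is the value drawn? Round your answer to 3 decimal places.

E[X | Urn A] = (10 + 15 + 8 + 16)/4 = 49/4
E[X | Urn B] = (11 + 7 + 18 + 11 + 6)/5 = 53/5
E[X] = (2/3)·49/4 + (1/3)·53/5 = 117/10 ≈ 11.700

11.700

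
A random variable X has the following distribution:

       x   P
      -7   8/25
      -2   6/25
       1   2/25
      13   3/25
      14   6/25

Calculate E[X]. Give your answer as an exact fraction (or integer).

E[X] = (8/25)·(-7) + (6/25)·(-2) + (2/25)·1 + (3/25)·13 + (6/25)·14
     = 57/25

57/25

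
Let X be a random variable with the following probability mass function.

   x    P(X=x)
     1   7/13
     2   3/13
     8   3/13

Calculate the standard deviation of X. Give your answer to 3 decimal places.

2.851

E[X] = 37/13, E[X²] = 211/13
Var(X) = E[X²] − (E[X])² = 211/13 − 1369/169 = 1374/169
SD(X) = √(1374/169) ≈ 2.851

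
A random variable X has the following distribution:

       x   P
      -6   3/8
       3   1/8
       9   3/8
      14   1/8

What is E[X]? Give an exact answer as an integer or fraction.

13/4

E[X] = (3/8)·(-6) + (1/8)·3 + (3/8)·9 + (1/8)·14
     = 13/4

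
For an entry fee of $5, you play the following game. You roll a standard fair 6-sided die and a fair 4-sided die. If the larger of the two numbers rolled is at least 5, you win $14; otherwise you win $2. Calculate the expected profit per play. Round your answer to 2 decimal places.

E[payout] = (2/3)·2 + (1/3)·14 = 6
Expected profit = 6 − 5 = 1 ≈ $1.00

$1.00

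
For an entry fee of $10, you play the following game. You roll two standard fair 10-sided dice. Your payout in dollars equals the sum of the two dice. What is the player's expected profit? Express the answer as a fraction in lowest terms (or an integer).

$1

Distribution of the sum of the two dice: 2 w.p. 1/100, 3 w.p. 1/50, 4 w.p. 3/100, 5 w.p. 1/25, 6 w.p. 1/20, 7 w.p. 3/50, …
E[payout] = (1/100)·2 + (1/50)·3 + (3/100)·4 + (1/25)·5 + (1/20)·6 + (3/50)·7 + (7/100)·8 + (2/25)·9 + (9/100)·10 + (1/10)·11 + (9/100)·12 + (2/25)·13 + (7/100)·14 + (3/50)·15 + (1/20)·16 + (1/25)·17 + (3/100)·18 + (1/50)·19 + (1/100)·20 = 11
Expected profit = 11 − 10 = 1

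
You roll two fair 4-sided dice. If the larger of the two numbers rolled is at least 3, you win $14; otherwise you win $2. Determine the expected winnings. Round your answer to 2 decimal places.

$11.00

E[payout] = (1/4)·2 + (3/4)·14 = 11
≈ $11.00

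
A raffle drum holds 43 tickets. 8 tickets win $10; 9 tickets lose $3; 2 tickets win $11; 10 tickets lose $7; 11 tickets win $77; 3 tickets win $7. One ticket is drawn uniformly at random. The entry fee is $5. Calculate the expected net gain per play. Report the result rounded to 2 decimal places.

E[payout] = (8/43)·10 + (9/43)·(-3) + (2/43)·11 + (10/43)·(-7) + (11/43)·77 + (3/43)·7 = 873/43
Expected profit = 873/43 − 5 = 658/43 ≈ $15.30

$15.30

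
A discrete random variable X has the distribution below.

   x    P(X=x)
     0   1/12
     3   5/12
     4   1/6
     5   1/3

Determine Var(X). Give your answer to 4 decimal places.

E[X] = (1/12)·0 + (5/12)·3 + (1/6)·4 + (1/3)·5 = 43/12
E[X²] = (1/12)·0 + (5/12)·9 + (1/6)·16 + (1/3)·25 = 59/4
Var(X) = 59/4 − (43/12)² = 275/144 ≈ 1.9097

1.9097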